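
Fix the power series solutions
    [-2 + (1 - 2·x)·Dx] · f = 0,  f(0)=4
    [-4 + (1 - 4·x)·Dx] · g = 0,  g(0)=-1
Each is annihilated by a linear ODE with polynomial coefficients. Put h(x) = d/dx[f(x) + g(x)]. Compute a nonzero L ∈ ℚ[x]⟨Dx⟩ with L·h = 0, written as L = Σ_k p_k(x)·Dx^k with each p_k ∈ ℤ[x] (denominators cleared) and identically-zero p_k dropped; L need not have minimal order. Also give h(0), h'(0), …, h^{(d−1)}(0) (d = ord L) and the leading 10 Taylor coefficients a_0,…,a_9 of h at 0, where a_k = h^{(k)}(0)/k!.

L = 48 + (-18 + 48·x)·Dx + (1 - 6·x + 8·x^2)·Dx^2  (order 2).
h: a_k = 4, 0, -96, -768, -4480, -23040, -111104, -516096, -2340864, -10444800, …
ICs: h(0) = 4, h′(0) = 0.

f: a_k = 4, 8, 16, 32, 64, 128, 256, 512, 1024, 2048, …
g: a_k = -1, -4, -16, -64, -256, -1024, -4096, -16384, -65536, -262144, …
f+g: L₀ = lclm(L_f,L_g), ord ≤ 1+1.
Differentiate: ansatz ord ≤ ord L₀ ⇒ L.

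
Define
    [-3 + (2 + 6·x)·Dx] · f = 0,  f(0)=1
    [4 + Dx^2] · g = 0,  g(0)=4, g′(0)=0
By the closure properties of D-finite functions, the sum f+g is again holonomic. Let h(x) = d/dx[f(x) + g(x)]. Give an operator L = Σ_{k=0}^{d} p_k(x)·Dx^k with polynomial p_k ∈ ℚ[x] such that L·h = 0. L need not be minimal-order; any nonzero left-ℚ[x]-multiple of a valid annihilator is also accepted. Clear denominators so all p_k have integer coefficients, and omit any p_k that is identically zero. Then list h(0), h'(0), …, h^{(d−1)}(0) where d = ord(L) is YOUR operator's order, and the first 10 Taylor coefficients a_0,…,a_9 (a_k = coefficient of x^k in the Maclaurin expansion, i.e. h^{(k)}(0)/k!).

f: a_k = 1, 3/2, -9/8, 27/16, -405/128, 1701/256, -15309/1024, 72171/2048, -2814669/32768, 14073345/65536, …
g: a_k = 4, 0, -8, 0, 8/3, 0, -16/45, 0, 8/315, 0, …
L₀ := lclm(L_f,L_g); ord L₀ ≤ 1+2.
h=h₀': d/dx-closure on L₀ ⇒ L.
L = (-1812 - 1152·x - 1728·x^2) + (-344 - 1800·x - 3456·x^2 - 3456·x^3)·Dx + (-453 - 288·x - 432·x^2)·Dx^2 + (-86 - 450·x - 864·x^2 - 864·x^3)·Dx^3  (order 3).
h: a_k = 3/2, -73/4, 81/16, -191/96, 8505/256, -705289/7680, 505197/2048, -886358591/1290240, 126660105/65536, -2034798781129/371589120, …
ICs: h(0) = 3/2, h′(0) = -73/4, h′′(0) = 81/8.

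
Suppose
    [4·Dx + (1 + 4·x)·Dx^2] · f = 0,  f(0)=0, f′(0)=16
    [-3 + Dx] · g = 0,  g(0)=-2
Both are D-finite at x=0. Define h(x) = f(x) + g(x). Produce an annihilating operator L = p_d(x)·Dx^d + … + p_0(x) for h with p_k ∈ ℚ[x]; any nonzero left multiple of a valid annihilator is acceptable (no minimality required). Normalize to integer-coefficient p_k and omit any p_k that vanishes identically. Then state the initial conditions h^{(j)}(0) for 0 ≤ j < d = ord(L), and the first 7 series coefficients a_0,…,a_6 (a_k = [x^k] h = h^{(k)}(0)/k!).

L = (-132 - 144·x)·Dx + (23 - 72·x - 144·x^2)·Dx^2 + (7 + 40·x + 48·x^2)·Dx^3  (order 3).
h: a_k = -2, 10, -41, 229/3, -1051/4, 16303/20, -327923/120, …
ICs: h(0) = -2, h′(0) = 10, h′′(0) = -82.

f: a_k = 0, 16, -32, 256/3, -256, 4096/5, -8192/3, …
g: a_k = -2, -6, -9, -9, -27/4, -81/20, -81/40, …
L₀ := lclm(L_f,L_g); ord L₀ ≤ 2+1.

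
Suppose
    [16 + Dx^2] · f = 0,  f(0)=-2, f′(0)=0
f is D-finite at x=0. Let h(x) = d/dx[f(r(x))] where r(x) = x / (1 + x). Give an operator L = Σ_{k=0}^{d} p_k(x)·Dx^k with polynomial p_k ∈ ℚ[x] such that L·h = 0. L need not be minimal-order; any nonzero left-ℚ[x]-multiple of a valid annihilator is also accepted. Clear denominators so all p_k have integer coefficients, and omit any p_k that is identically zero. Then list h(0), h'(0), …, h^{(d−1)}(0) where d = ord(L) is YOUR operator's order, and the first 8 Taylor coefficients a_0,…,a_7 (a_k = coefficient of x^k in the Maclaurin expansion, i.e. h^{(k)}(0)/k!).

L = (22 + 12·x + 6·x^2) + (6 + 18·x + 18·x^2 + 6·x^3)·Dx + (1 + 4·x + 6·x^2 + 4·x^3 + x^4)·Dx^2  (order 2).
h: a_k = 0, 32, -96, 320/3, 320/3, -10976/15, 9184/5, -201088/63, …
ICs: h(0) = 0, h′(0) = 32.

f: a_k = -2, 0, 16, 0, -64/3, 0, 512/45, 0, …
Change of var in L_f (x↦r) gives L₀.
Derive L from L₀ (diff closure).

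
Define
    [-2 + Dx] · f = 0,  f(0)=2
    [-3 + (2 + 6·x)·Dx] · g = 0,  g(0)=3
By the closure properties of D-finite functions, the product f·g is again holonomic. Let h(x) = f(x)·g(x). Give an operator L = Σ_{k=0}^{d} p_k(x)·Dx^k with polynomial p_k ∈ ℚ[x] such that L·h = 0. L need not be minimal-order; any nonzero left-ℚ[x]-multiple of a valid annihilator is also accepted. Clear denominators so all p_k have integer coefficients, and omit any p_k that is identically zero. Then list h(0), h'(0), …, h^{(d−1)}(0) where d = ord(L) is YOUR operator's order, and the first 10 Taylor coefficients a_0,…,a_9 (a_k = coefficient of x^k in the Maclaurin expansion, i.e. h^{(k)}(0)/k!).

L = (-7 - 12·x) + (2 + 6·x)·Dx  (order 1).
h: a_k = 6, 21, 93/4, 181/8, 241/64, 13279/640, -276497/7680, 9930589/107520, -56288873/245760, 18061579639/30965760, …
ICs: h(0) = 6.

f: a_k = 2, 4, 4, 8/3, 4/3, 8/15, 8/45, 16/315, 4/315, 8/2835, …
g: a_k = 3, 9/2, -27/8, 81/16, -1215/128, 5103/256, -45927/1024, 216513/2048, -8444007/32768, 42220035/65536, …
Sym-product of L_f,L_g gives L₀ (≤ ord 1).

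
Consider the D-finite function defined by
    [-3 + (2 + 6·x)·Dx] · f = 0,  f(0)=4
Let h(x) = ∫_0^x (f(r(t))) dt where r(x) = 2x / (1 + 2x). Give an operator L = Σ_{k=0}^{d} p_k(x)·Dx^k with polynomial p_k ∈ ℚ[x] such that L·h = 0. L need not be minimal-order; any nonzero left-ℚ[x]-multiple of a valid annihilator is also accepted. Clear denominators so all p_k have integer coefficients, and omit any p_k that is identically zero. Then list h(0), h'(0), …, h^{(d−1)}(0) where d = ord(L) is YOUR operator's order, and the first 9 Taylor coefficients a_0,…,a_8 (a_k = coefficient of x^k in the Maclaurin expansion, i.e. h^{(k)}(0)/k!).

f: a_k = 4, 6, -9/2, 27/4, -405/32, 1701/64, -15309/256, 72171/512, -2814669/8192, …
L₀ from L_f via x↦r, Dx↦r'^{-1}Dx.
h=∫h₀ ⇒ L = L₀·Dx.
L = -3·Dx + (1 + 10·x + 16·x^2)·Dx^2  (order 2).
h: a_k = 0, 4, 6, -14, 87/2, -1677/10, 3023/4, -106305/28, 658335/32, …
ICs: h(0) = 0, h′(0) = 4.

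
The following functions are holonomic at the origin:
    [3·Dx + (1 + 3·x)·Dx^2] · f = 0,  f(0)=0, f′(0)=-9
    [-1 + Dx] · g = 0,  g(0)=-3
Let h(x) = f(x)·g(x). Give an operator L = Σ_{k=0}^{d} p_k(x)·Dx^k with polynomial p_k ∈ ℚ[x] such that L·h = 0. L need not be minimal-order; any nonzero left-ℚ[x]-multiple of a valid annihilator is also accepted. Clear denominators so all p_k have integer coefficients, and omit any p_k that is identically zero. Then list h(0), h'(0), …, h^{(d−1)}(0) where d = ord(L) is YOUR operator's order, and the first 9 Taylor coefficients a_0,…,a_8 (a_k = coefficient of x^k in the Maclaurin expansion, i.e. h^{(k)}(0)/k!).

f: a_k = 0, -9, 27/2, -27, 243/4, -729/5, 729/2, -6561/7, 19683/8, …
g: a_k = -3, -3, -3/2, -1/2, -1/8, -1/40, -1/240, -1/1680, -1/13440, …
Product ⇒ symmetric product L₀, ord ≤ 2.
L = (-2 + 3·x) + (1 - 6·x)·Dx + (1 + 3·x)·Dx^2  (order 2).
h: a_k = 0, 27, -27/2, 54, -117, 11601/40, -11763/16, 133683/70, -404007/80, …
ICs: h(0) = 0, h′(0) = 27.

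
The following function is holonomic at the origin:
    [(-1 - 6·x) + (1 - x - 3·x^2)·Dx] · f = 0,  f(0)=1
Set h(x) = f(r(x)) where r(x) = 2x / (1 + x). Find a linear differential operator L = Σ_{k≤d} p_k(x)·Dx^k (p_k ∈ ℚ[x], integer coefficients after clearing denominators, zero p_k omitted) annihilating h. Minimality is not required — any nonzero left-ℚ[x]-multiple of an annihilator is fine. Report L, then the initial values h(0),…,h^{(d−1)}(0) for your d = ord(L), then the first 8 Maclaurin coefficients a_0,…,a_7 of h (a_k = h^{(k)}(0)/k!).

L = (2 + 26·x) + (-1 - x + 13·x^2 + 13·x^3)·Dx  (order 1).
h: a_k = 1, 2, 14, 26, 182, 338, 2366, 4394, …
ICs: h(0) = 1.

f: a_k = 1, 1, 4, 7, 19, 40, 97, 217, …
h₀=f(r): pull back L_f along r ⇒ L₀.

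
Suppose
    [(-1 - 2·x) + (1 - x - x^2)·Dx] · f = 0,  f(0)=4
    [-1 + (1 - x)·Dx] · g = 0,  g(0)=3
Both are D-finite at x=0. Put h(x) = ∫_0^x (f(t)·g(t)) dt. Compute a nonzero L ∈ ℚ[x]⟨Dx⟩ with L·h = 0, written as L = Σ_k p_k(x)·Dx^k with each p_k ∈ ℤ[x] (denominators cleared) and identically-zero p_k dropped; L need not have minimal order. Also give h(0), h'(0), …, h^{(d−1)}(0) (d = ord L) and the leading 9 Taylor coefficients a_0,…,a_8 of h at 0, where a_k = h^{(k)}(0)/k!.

f: a_k = 4, 4, 8, 12, 20, 32, 52, 84, 136, …
g: a_k = 3, 3, 3, 3, 3, 3, 3, 3, 3, …
h₀=f·g: eliminate ⇒ L₀, order ≤ 1·1.
h=∫₀ˣh₀: take L = L₀·Dx.
L = (-2 + 3·x^2)·Dx + (1 - 2·x + x^3)·Dx^2  (order 2).
h: a_k = 0, 12, 12, 16, 21, 144/5, 40, 396/7, 81, …
ICs: h(0) = 0, h′(0) = 12.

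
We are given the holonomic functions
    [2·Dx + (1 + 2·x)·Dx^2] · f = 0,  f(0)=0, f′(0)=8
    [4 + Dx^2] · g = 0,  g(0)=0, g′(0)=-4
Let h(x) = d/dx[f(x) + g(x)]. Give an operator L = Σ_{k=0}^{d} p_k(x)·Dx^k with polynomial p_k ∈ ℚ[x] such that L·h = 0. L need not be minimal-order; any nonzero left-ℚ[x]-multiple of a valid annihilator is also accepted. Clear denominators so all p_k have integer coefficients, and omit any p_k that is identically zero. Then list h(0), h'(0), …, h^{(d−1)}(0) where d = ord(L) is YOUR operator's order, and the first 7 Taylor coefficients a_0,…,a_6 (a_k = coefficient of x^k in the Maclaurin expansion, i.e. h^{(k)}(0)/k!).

f: a_k = 0, 8, -8, 32/3, -16, 128/5, -128/3, …
g: a_k = 0, -4, 0, 8/3, 0, -8/15, 0, …
f+g: L₀ = lclm(L_f,L_g), ord ≤ 2+2.
h₀' ⇒ L via d/dx closure of L₀.
L = (56 + 32·x + 32·x^2) + (12 + 40·x + 48·x^2 + 32·x^3)·Dx + (14 + 8·x + 8·x^2)·Dx^2 + (3 + 10·x + 12·x^2 + 8·x^3)·Dx^3  (order 3).
h: a_k = 4, -16, 40, -64, 376/3, -256, 23056/45, …
ICs: h(0) = 4, h′(0) = -16, h′′(0) = 80.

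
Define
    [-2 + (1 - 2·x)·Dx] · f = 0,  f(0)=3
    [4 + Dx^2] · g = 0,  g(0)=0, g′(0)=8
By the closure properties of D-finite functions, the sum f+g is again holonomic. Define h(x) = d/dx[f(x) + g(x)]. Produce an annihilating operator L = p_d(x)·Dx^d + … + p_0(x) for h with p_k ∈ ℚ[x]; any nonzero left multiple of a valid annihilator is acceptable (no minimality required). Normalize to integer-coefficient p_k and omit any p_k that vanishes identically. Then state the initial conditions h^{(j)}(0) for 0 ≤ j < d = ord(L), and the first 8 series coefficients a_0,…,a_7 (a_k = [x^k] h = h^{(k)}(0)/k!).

f: a_k = 3, 6, 12, 24, 48, 96, 192, 384, …
g: a_k = 0, 8, 0, -16/3, 0, 16/15, 0, -32/315, …
Sum ⇒ L₀ = lclm(L_f,L_g) in ℚ(x)⟨Dx⟩.
Differentiate: ansatz ord ≤ ord L₀ ⇒ L.
L = (208 - 64·x + 64·x^2) + (-28 + 72·x - 48·x^2 + 32·x^3)·Dx + (52 - 16·x + 16·x^2)·Dx^2 + (-7 + 18·x - 12·x^2 + 8·x^3)·Dx^3  (order 3).
h: a_k = 14, 24, 56, 192, 1456/3, 1152, 120928/45, 6144, …
ICs: h(0) = 14, h′(0) = 24, h′′(0) = 112.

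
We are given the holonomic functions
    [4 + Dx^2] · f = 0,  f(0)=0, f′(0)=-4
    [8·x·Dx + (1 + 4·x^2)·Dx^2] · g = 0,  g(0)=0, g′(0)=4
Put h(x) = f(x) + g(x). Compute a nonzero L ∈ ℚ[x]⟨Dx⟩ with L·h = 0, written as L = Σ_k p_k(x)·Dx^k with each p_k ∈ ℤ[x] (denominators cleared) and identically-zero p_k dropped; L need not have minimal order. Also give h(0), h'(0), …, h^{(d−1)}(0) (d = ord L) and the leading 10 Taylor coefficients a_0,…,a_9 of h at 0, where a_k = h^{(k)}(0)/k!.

L = (-352·x + 1792·x^3 + 512·x^5)·Dx + (-4 + 112·x^2 + 576·x^4 + 256·x^6)·Dx^2 + (-88·x + 448·x^3 + 128·x^5)·Dx^3 + (-1 + 28·x^2 + 144·x^4 + 64·x^6)·Dx^4  (order 4).
h: a_k = 0, 0, 0, -8/3, 0, 184/15, 0, -11504/315, 0, 322552/2835, …
ICs: h(0) = 0, h′(0) = 0, h′′(0) = 0, h′′′(0) = -16.

f: a_k = 0, -4, 0, 8/3, 0, -8/15, 0, 16/315, 0, -8/2835, …
g: a_k = 0, 4, 0, -16/3, 0, 64/5, 0, -256/7, 0, 1024/9, …
L₀ := lclm(L_f,L_g); ord L₀ ≤ 2+2.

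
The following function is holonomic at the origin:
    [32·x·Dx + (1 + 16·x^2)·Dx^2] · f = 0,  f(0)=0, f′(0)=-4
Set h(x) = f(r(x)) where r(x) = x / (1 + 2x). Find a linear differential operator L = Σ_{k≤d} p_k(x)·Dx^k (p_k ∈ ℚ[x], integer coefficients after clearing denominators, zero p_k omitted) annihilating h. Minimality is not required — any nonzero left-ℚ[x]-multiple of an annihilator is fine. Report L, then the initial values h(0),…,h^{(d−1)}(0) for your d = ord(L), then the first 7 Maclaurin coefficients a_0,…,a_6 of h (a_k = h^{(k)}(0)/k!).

f: a_k = 0, -4, 0, 64/3, 0, -1024/5, 0, …
Substitute x→r, Dx→(1/r')Dx; clear ⇒ L₀.
L = (4 + 40·x)·Dx + (1 + 4·x + 20·x^2)·Dx^2  (order 2).
h: a_k = 0, -4, 8, 16/3, -96, 1216/5, 1408/3, …
ICs: h(0) = 0, h′(0) = -4.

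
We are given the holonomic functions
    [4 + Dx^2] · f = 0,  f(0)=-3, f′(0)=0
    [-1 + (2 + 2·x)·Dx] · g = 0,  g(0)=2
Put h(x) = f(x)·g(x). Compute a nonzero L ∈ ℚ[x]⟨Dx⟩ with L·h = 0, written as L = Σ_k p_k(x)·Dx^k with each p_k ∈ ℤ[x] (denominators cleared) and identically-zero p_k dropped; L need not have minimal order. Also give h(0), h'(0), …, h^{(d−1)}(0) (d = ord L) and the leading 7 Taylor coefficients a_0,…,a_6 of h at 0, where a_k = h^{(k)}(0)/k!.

L = (19 + 32·x + 16·x^2) + (-4 - 4·x)·Dx + (4 + 8·x + 4·x^2)·Dx^2  (order 2).
h: a_k = -6, -3, 51/4, 45/8, -337/64, -181/128, 5281/7680, …
ICs: h(0) = -6, h′(0) = -3.

f: a_k = -3, 0, 6, 0, -2, 0, 4/15, …
g: a_k = 2, 1, -1/4, 1/8, -5/64, 7/128, -21/512, …
L₀ := L_f ⊗_s L_g (sym. prod.), ord ≤ 2.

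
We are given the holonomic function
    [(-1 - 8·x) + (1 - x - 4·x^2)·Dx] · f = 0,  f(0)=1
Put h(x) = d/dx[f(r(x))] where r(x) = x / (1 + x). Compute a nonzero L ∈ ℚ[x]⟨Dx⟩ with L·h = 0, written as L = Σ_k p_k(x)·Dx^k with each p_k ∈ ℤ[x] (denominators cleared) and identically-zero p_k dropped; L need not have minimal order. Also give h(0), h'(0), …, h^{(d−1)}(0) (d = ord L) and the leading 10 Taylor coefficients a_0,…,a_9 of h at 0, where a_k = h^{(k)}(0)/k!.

L = (8 + 24·x + 120·x^2 + 72·x^3) + (-1 - 11·x - 15·x^2 + 31·x^3 + 36·x^4)·Dx  (order 1).
h: a_k = 1, 8, 0, 64, -80, 480, -1008, 3712, -9360, 28960, …
ICs: h(0) = 1.

f: a_k = 1, 1, 5, 9, 29, 65, 181, 441, 1165, 2929, …
Substitute x→r, Dx→(1/r')Dx; clear ⇒ L₀.
Differentiate: ansatz ord ≤ ord L₀ ⇒ L.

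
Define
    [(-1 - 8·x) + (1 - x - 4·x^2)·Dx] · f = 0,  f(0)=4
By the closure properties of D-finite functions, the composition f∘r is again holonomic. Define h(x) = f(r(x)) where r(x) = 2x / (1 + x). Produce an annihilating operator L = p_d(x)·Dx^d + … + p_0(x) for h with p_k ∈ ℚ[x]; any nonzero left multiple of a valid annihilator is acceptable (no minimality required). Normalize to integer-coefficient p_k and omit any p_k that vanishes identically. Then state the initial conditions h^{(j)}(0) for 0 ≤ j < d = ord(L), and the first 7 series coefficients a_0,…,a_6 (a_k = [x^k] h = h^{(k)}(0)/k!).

f: a_k = 4, 4, 20, 36, 116, 260, 724, …
Change of var in L_f (x↦r) gives L₀.
L = (2 + 34·x) + (-1 - x + 17·x^2 + 17·x^3)·Dx  (order 1).
h: a_k = 4, 8, 72, 136, 1224, 2312, 20808, …
ICs: h(0) = 4.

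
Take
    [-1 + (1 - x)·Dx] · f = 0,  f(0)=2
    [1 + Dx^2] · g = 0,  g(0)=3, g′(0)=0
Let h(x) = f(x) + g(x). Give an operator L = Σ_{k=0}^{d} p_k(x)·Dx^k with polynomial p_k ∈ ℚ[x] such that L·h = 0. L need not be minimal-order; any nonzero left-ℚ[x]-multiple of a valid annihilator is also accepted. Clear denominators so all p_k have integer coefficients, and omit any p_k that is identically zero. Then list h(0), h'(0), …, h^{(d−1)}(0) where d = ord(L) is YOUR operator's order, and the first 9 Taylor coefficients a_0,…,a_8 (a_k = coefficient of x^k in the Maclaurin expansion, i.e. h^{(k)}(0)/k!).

L = (7 - 2·x + x^2) + (-3 + 5·x - 3·x^2 + x^3)·Dx + (7 - 2·x + x^2)·Dx^2 + (-3 + 5·x - 3·x^2 + x^3)·Dx^3  (order 3).
h: a_k = 5, 2, 1/2, 2, 17/8, 2, 479/240, 2, 26881/13440, …
ICs: h(0) = 5, h′(0) = 2, h′′(0) = 1.

f: a_k = 2, 2, 2, 2, 2, 2, 2, 2, 2, …
g: a_k = 3, 0, -3/2, 0, 1/8, 0, -1/240, 0, 1/13440, …
f+g: L₀ = lclm(L_f,L_g), ord ≤ 1+2.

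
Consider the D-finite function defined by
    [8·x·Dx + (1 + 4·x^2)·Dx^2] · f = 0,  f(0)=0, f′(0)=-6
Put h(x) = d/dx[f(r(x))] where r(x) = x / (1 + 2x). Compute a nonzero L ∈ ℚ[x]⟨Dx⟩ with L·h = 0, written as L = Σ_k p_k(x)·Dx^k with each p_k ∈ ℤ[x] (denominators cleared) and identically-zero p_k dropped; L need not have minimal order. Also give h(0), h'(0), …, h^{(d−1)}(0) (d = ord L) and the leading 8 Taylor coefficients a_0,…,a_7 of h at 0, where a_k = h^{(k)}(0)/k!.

f: a_k = 0, -6, 0, 8, 0, -96/5, 0, 384/7, …
h₀=f(r): pull back L_f along r ⇒ L₀.
h=h₀': d/dx-closure on L₀ ⇒ L.
L = (4 + 16·x) + (1 + 4·x + 8·x^2)·Dx  (order 1).
h: a_k = -6, 24, -48, 0, 384, -1536, 3072, 0, …
ICs: h(0) = -6.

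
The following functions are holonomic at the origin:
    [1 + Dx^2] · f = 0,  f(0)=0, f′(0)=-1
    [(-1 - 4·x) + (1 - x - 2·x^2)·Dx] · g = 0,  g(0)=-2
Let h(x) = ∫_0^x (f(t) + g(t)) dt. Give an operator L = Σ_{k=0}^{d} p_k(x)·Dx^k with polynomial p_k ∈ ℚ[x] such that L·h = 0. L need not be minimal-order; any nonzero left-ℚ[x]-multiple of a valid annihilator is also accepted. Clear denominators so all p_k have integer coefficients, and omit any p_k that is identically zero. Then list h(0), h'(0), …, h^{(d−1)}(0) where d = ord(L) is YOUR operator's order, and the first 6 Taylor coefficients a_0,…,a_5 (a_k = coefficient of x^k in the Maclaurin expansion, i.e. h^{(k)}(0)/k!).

f: a_k = 0, -1, 0, 1/6, 0, -1/120, …
g: a_k = -2, -2, -6, -10, -22, -42, …
f+g: L₀ = lclm(L_f,L_g), ord ≤ 2+1.
h=∫h₀ ⇒ L = L₀·Dx.
L = (-31 - 146·x - 133·x^2 - 184·x^3 - 20·x^4 - 16·x^5)·Dx + (7 + 3·x - 3·x^2 - 37·x^3 - 42·x^4 - 12·x^5 - 8·x^6)·Dx^2 + (-31 - 146·x - 133·x^2 - 184·x^3 - 20·x^4 - 16·x^5)·Dx^3 + (7 + 3·x - 3·x^2 - 37·x^3 - 42·x^4 - 12·x^5 - 8·x^6)·Dx^4  (order 4).
h: a_k = 0, -2, -3/2, -2, -59/24, -22/5, …
ICs: h(0) = 0, h′(0) = -2, h′′(0) = -3, h′′′(0) = -12.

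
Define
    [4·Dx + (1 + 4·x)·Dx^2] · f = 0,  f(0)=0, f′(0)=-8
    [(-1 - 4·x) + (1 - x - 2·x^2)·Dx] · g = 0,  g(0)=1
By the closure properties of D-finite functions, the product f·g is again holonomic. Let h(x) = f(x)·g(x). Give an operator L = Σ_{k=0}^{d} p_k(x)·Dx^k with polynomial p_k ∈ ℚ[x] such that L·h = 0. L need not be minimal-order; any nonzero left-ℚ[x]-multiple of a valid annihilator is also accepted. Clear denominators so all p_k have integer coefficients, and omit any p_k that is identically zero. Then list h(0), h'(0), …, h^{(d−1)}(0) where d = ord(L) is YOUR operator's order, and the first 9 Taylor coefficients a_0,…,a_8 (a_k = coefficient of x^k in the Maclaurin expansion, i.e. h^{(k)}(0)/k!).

f: a_k = 0, -8, 16, -128/3, 128, -2048/5, 4096/3, -32768/7, 16384, …
g: a_k = 1, 1, 3, 5, 11, 21, 43, 85, 171, …
Product ⇒ symmetric product L₀, ord ≤ 2.
L = (8 + 32·x) + (-2 + 20·x + 40·x^2)·Dx + (-1 - 3·x + 6·x^2 + 8·x^3)·Dx^2  (order 2).
h: a_k = 0, -8, 8, -152/3, 280/3, -2088/5, 5672/5, -153368/35, 99896/7, …
ICs: h(0) = 0, h′(0) = -8.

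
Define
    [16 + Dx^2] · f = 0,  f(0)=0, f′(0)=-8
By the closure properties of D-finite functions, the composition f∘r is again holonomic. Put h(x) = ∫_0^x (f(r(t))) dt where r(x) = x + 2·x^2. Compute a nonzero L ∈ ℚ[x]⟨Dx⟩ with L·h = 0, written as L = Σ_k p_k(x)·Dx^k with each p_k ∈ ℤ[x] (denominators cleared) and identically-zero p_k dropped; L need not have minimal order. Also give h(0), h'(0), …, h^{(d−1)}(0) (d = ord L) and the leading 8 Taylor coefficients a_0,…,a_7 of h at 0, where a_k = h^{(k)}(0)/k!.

L = (16 + 192·x + 768·x^2 + 1024·x^3)·Dx - 4·Dx^2 + (1 + 4·x)·Dx^3  (order 3).
h: a_k = 0, 0, -4, -16/3, 16/3, 128/5, 1792/45, 0, …
ICs: h(0) = 0, h′(0) = 0, h′′(0) = -8.

f: a_k = 0, -8, 0, 64/3, 0, -256/15, 0, 2048/315, …
Substitute x→r, Dx→(1/r')Dx; clear ⇒ L₀.
h=∫₀ˣh₀: take L = L₀·Dx.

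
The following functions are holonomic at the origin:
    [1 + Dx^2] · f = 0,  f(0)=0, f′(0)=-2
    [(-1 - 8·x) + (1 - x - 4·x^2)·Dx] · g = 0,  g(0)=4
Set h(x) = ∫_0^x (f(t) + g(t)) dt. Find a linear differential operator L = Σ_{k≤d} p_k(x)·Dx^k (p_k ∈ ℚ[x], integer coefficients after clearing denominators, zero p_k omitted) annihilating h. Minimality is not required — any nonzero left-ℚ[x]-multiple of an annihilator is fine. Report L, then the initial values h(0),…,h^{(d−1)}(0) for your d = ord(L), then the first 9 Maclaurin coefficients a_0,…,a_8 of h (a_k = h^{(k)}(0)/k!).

f: a_k = 0, -2, 0, 1/3, 0, -1/60, 0, 1/2520, 0, …
g: a_k = 4, 4, 20, 36, 116, 260, 724, 1764, 4660, …
Sum ⇒ L₀ = lclm(L_f,L_g) in ℚ(x)⟨Dx⟩.
∫: right-multiply L₀ by Dx.
L = (-55 - 486·x - 553·x^2 - 1488·x^3 - 80·x^4 - 128·x^5)·Dx + (11 + 11·x + 23·x^2 - 169·x^3 - 348·x^4 - 48·x^5 - 64·x^6)·Dx^2 + (-55 - 486·x - 553·x^2 - 1488·x^3 - 80·x^4 - 128·x^5)·Dx^3 + (11 + 11·x + 23·x^2 - 169·x^3 - 348·x^4 - 48·x^5 - 64·x^6)·Dx^4  (order 4).
h: a_k = 0, 4, 1, 20/3, 109/12, 116/5, 15599/360, 724/7, 4445281/20160, …
ICs: h(0) = 0, h′(0) = 4, h′′(0) = 2, h′′′(0) = 40.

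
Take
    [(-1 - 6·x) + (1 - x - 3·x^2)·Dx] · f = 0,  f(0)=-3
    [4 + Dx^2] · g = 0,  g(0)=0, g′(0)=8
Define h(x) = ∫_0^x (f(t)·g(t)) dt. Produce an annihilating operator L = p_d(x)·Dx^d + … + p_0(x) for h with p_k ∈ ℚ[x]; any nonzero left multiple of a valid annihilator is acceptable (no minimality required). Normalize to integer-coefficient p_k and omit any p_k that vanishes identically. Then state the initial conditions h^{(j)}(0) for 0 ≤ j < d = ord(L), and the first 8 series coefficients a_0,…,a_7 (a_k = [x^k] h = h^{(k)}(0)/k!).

L = (2 + 4·x + 12·x^2)·Dx + (2 + 12·x)·Dx^2 + (-1 + x + 3·x^2)·Dx^3  (order 3).
h: a_k = 0, 0, -12, -8, -20, -152/5, -988/15, -608/5, …
ICs: h(0) = 0, h′(0) = 0, h′′(0) = -24.

f: a_k = -3, -3, -12, -21, -57, -120, -291, -651, …
g: a_k = 0, 8, 0, -16/3, 0, 16/15, 0, -32/315, …
L₀ := L_f ⊗_s L_g (sym. prod.), ord ≤ 2.
Integrate: L := L₀·Dx.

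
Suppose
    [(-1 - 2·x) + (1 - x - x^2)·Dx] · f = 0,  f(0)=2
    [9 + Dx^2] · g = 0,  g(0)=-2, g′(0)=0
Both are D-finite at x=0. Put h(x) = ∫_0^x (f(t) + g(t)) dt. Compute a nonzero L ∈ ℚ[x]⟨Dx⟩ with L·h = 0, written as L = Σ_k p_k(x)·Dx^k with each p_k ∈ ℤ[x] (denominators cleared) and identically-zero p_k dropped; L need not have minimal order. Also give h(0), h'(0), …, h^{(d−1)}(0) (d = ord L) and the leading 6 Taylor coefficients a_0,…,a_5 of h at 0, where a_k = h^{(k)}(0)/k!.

L = (243 + 432·x - 81·x^2 + 216·x^3 + 405·x^4 + 162·x^5)·Dx + (-117 + 225·x + 36·x^2 - 297·x^3 + 54·x^4 + 243·x^5 + 81·x^6)·Dx^2 + (27 + 48·x - 9·x^2 + 24·x^3 + 45·x^4 + 18·x^5)·Dx^3 + (-13 + 25·x + 4·x^2 - 33·x^3 + 6·x^4 + 27·x^5 + 9·x^6)·Dx^4  (order 4).
h: a_k = 0, 0, 1, 13/3, 3/2, 13/20, …
ICs: h(0) = 0, h′(0) = 0, h′′(0) = 2, h′′′(0) = 26.

f: a_k = 2, 2, 4, 6, 10, 16, …
g: a_k = -2, 0, 9, 0, -27/4, 0, …
Sum ⇒ L₀ = lclm(L_f,L_g) in ℚ(x)⟨Dx⟩.
h=∫₀ˣh₀: take L = L₀·Dx.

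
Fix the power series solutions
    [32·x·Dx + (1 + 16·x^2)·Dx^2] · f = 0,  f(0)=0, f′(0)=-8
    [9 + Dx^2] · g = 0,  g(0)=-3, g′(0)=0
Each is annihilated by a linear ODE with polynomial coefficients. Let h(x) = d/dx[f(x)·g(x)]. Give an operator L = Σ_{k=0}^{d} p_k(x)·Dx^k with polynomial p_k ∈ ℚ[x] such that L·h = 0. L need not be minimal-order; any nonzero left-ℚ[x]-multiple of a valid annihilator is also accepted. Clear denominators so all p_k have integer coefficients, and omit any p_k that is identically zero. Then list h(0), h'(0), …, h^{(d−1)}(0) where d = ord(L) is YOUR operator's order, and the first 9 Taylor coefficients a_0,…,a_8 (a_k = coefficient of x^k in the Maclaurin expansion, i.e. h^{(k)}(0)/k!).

f: a_k = 0, -8, 0, 128/3, 0, -2048/5, 0, 32768/7, 0, …
g: a_k = -3, 0, 27/2, 0, -81/8, 0, 243/80, 0, -2187/4480, …
L₀ := L_f ⊗_s L_g (sym. prod.), ord ≤ 4.
h₀' ⇒ L via d/dx closure of L₀.
L = (2922993 + 113986656·x^2 + 3239661312·x^4 + 5952061440·x^6 + 4156489728·x^8 - 7644119040·x^10 + 110075314176·x^12) + (1760832·x + 128480256·x^3 + 1888911360·x^5 + 5308416000·x^7 + 15288238080·x^9 + 48922361856·x^11)·Dx + (341202 + 13887168·x^2 + 389230080·x^4 + 940474368·x^6 + 1603141632·x^8 + 3737124864·x^10 + 24461180928·x^12)·Dx^2 + (195648·x + 14275584·x^3 + 209879040·x^5 + 589824000·x^7 + 1698693120·x^9 + 5435817984·x^11)·Dx^3 + (1825 + 135776·x^2 + 3251968·x^4 + 31014912·x^6 + 126812160·x^8 + 509607936·x^10 + 1358954496·x^12)·Dx^4  (order 4).
h: a_k = 24, 0, -708, 0, 9429, 0, -1402053/10, 0, 244176711/112, …
ICs: h(0) = 24, h′(0) = 0, h′′(0) = -1416, h′′′(0) = 0.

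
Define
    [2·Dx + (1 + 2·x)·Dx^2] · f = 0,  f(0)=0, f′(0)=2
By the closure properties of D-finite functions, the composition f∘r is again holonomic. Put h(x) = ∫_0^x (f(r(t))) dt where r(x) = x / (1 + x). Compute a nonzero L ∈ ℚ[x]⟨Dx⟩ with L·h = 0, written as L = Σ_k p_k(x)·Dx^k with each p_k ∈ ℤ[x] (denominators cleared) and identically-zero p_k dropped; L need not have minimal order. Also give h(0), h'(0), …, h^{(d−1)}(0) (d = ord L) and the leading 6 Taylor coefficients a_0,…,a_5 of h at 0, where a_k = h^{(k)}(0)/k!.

L = (4 + 6·x)·Dx^2 + (1 + 4·x + 3·x^2)·Dx^3  (order 3).
h: a_k = 0, 0, 1, -4/3, 13/6, -4, …
ICs: h(0) = 0, h′(0) = 0, h′′(0) = 2.

f: a_k = 0, 2, -2, 8/3, -4, 32/5, …
f∘r: x↦r, Dx↦Dx/r' in L_f ⇒ L₀.
∫: right-multiply L₀ by Dx.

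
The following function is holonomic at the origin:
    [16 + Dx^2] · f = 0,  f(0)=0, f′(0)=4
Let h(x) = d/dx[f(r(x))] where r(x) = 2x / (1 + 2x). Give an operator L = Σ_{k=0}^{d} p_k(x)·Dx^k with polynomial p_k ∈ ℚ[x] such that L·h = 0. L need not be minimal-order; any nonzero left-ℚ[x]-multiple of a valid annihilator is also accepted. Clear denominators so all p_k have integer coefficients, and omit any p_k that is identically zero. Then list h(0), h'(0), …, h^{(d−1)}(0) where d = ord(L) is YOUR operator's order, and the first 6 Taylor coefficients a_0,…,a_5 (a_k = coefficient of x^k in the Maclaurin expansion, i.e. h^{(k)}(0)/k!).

L = (88 + 96·x + 96·x^2) + (12 + 72·x + 144·x^2 + 96·x^3)·Dx + (1 + 8·x + 24·x^2 + 32·x^3 + 16·x^4)·Dx^2  (order 2).
h: a_k = 8, -32, -160, 1792, -24704/3, 23040, …
ICs: h(0) = 8, h′(0) = -32.

f: a_k = 0, 4, 0, -32/3, 0, 128/15, …
Change of var in L_f (x↦r) gives L₀.
h₀' ⇒ L via d/dx closure of L₀.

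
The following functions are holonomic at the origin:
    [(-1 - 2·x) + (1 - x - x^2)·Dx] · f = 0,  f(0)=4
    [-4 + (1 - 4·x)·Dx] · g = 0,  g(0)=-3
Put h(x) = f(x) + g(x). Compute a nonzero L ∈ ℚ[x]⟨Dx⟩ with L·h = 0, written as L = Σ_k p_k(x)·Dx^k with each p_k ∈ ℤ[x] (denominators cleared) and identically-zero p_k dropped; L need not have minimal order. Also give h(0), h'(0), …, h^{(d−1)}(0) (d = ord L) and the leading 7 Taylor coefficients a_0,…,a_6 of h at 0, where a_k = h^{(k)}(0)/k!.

f: a_k = 4, 4, 8, 12, 20, 32, 52, …
g: a_k = -3, -12, -48, -192, -768, -3072, -12288, …
h₀=f+g: left-lcm gives L₀, ord ≤ 2.
L = (-16 - 72·x + 24·x^2 - 32·x^3) + (28 - 38·x - 54·x^2 + 16·x^3 - 64·x^4)·Dx + (-3 + 17·x - 23·x^2 + 14·x^3 - 4·x^4 - 16·x^5)·Dx^2  (order 2).
h: a_k = 1, -8, -40, -180, -748, -3040, -12236, …
ICs: h(0) = 1, h′(0) = -8.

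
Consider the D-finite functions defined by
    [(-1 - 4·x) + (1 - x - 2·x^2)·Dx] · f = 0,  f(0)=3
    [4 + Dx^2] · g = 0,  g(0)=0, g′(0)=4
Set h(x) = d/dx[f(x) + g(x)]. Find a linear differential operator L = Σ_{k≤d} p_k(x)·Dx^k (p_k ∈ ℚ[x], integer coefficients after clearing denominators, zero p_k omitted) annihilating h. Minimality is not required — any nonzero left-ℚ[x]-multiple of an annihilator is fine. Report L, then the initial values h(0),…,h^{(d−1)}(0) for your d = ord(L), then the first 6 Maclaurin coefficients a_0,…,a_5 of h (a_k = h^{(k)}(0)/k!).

L = (576 + 2400·x + 5616·x^2 + 3360·x^3 + 3840·x^4 + 1152·x^5 + 768·x^6) + (-68 - 236·x + 240·x^2 + 488·x^3 + 560·x^4 + 672·x^5 + 448·x^6 + 256·x^7)·Dx + (144 + 600·x + 1404·x^2 + 840·x^3 + 960·x^4 + 288·x^5 + 192·x^6)·Dx^2 + (-17 - 59·x + 60·x^2 + 122·x^3 + 140·x^4 + 168·x^5 + 112·x^6 + 64·x^7)·Dx^3  (order 3).
h: a_k = 7, 18, 37, 132, 953/3, 774, …
ICs: h(0) = 7, h′(0) = 18, h′′(0) = 74.

f: a_k = 3, 3, 9, 15, 33, 63, …
g: a_k = 0, 4, 0, -8/3, 0, 8/15, …
L₀ := lclm(L_f,L_g); ord L₀ ≤ 1+2.
Differentiate: ansatz ord ≤ ord L₀ ⇒ L.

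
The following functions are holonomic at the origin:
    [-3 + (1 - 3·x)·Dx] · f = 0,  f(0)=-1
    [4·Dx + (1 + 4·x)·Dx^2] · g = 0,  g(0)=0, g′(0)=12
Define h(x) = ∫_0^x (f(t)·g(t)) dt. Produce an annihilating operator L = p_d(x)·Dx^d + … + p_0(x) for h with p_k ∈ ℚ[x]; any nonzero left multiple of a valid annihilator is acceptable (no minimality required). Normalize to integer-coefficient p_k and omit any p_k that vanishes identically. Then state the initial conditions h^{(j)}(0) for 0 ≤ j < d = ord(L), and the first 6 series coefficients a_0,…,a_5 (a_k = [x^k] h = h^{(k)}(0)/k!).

f: a_k = -1, -3, -9, -27, -81, -243, …
g: a_k = 0, 12, -24, 64, -192, 3072/5, …
Product ⇒ symmetric product L₀, ord ≤ 2.
Integrate: L := L₀·Dx.
L = 12·Dx + (2 + 36·x)·Dx^2 + (-1 - x + 12·x^2)·Dx^3  (order 3).
h: a_k = 0, 0, -6, -4, -25, -108/5, …
ICs: h(0) = 0, h′(0) = 0, h′′(0) = -12.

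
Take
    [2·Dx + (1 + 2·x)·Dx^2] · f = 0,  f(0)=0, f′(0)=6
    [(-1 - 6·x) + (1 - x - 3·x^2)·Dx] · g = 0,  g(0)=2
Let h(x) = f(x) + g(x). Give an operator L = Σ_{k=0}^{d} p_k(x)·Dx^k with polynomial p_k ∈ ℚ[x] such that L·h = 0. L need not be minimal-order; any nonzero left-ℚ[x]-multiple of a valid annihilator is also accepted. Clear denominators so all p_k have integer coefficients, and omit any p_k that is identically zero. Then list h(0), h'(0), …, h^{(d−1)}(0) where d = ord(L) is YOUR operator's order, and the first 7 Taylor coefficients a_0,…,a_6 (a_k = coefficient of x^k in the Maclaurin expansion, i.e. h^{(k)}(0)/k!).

f: a_k = 0, 6, -6, 8, -12, 96/5, -32, …
g: a_k = 2, 2, 8, 14, 38, 80, 194, …
h₀=f+g: left-lcm gives L₀, ord ≤ 3.
L = (-74 - 412·x - 948·x^2 - 864·x^3 - 648·x^4)·Dx + (-17 - 212·x - 890·x^2 - 1644·x^3 - 1764·x^4 - 1080·x^5)·Dx^2 + (5 + 27·x + 33·x^2 - 68·x^3 - 276·x^4 - 396·x^5 - 216·x^6)·Dx^3  (order 3).
h: a_k = 2, 8, 2, 22, 26, 496/5, 162, …
ICs: h(0) = 2, h′(0) = 8, h′′(0) = 4.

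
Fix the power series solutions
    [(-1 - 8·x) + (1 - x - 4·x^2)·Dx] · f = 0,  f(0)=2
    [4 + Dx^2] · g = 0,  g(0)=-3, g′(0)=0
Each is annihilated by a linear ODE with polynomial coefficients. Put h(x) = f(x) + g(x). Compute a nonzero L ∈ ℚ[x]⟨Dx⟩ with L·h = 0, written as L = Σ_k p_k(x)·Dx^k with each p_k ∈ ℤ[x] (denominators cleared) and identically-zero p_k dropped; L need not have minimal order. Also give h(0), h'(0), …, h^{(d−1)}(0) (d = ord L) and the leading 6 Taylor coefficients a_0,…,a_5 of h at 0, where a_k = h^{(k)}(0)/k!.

f: a_k = 2, 2, 10, 18, 58, 130, …
g: a_k = -3, 0, 6, 0, -2, 0, …
f+g: L₀ = lclm(L_f,L_g), ord ≤ 1+2.
L = (116 + 1008·x + 968·x^2 + 2688·x^3 + 640·x^4 + 1024·x^5) + (-28 - 4·x + 8·x^2 + 200·x^3 + 480·x^4 + 384·x^5 + 512·x^6)·Dx + (29 + 252·x + 242·x^2 + 672·x^3 + 160·x^4 + 256·x^5)·Dx^2 + (-7 - x + 2·x^2 + 50·x^3 + 120·x^4 + 96·x^5 + 128·x^6)·Dx^3  (order 3).
h: a_k = -1, 2, 16, 18, 56, 130, …
ICs: h(0) = -1, h′(0) = 2, h′′(0) = 32.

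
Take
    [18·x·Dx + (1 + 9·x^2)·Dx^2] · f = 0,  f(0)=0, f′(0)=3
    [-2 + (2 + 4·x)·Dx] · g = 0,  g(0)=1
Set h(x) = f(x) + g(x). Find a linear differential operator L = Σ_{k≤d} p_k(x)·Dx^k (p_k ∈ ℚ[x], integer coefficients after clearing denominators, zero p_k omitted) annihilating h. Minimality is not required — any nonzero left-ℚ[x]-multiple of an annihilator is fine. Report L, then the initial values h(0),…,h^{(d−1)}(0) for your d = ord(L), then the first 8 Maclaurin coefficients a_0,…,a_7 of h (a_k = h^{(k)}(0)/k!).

L = (-36 - 180·x + 972·x^2 + 972·x^3)·Dx + (-42 - 144·x + 720·x^2 + 3888·x^3 + 3402·x^4)·Dx^2 + (-2 + 32·x + 108·x^2 + 396·x^3 + 1134·x^4 + 972·x^5)·Dx^3  (order 3).
h: a_k = 1, 4, -1/2, -17/2, -5/8, 1979/40, -21/16, -34761/112, …
ICs: h(0) = 1, h′(0) = 4, h′′(0) = -1.

f: a_k = 0, 3, 0, -9, 0, 243/5, 0, -2187/7, …
g: a_k = 1, 1, -1/2, 1/2, -5/8, 7/8, -21/16, 33/16, …
h₀=f+g: left-lcm gives L₀, ord ≤ 3.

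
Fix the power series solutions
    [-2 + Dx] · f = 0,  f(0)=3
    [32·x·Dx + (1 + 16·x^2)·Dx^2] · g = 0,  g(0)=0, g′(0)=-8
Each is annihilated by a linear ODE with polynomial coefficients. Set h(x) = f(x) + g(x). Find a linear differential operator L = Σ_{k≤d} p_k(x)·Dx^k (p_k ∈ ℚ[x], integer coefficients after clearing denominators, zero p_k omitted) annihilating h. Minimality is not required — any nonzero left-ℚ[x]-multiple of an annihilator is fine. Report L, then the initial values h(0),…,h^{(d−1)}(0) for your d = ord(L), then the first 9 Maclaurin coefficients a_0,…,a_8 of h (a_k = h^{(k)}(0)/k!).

f: a_k = 3, 6, 6, 4, 2, 4/5, 4/15, 8/105, 2/105, …
g: a_k = 0, -8, 0, 128/3, 0, -2048/5, 0, 32768/7, 0, …
Sum ⇒ L₀ = lclm(L_f,L_g) in ℚ(x)⟨Dx⟩.
L = (32 - 64·x - 1536·x^2 - 1024·x^3)·Dx + (-18 + 704·x^2 - 512·x^4)·Dx^2 + (1 + 16·x + 32·x^2 + 256·x^3 + 256·x^4)·Dx^3  (order 3).
h: a_k = 3, -2, 6, 140/3, 2, -2044/5, 4/15, 491528/105, 2/105, …
ICs: h(0) = 3, h′(0) = -2, h′′(0) = 12.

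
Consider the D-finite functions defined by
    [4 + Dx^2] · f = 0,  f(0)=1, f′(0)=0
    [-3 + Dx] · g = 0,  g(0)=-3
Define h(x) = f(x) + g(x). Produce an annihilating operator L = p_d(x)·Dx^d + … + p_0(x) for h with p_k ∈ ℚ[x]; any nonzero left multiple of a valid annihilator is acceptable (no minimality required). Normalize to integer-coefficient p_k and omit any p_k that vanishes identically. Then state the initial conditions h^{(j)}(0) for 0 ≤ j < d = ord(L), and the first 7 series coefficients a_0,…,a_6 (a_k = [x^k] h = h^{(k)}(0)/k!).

L = -12 + 4·Dx - 3·Dx^2 + Dx^3  (order 3).
h: a_k = -2, -9, -31/2, -27/2, -227/24, -243/40, -2251/720, …
ICs: h(0) = -2, h′(0) = -9, h′′(0) = -31.

f: a_k = 1, 0, -2, 0, 2/3, 0, -4/45, …
g: a_k = -3, -9, -27/2, -27/2, -81/8, -243/40, -243/80, …
h₀=f+g: left-lcm gives L₀, ord ≤ 3.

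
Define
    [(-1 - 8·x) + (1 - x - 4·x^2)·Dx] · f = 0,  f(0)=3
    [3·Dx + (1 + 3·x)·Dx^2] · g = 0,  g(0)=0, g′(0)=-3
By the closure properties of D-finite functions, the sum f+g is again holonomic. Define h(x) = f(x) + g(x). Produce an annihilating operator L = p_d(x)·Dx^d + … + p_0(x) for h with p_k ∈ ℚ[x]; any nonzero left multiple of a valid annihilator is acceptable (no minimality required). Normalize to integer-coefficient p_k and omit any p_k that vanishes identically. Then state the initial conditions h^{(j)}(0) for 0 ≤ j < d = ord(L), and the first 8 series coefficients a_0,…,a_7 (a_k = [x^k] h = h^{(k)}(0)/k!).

L = (342 + 2178·x + 6624·x^2 + 6336·x^3 + 6912·x^4)·Dx + (36 + 696·x + 4356·x^2 + 10176·x^3 + 12960·x^4 + 11520·x^5)·Dx^2 + (-13 - 101·x - 191·x^2 + 225·x^3 + 1440·x^4 + 2928·x^5 + 2304·x^6)·Dx^3  (order 3).
h: a_k = 3, 0, 39/2, 18, 429/4, 732/5, 1329/2, 7074/7, …
ICs: h(0) = 3, h′(0) = 0, h′′(0) = 39.

f: a_k = 3, 3, 15, 27, 87, 195, 543, 1323, …
g: a_k = 0, -3, 9/2, -9, 81/4, -243/5, 243/2, -2187/7, …
h₀=f+g: left-lcm gives L₀, ord ≤ 3.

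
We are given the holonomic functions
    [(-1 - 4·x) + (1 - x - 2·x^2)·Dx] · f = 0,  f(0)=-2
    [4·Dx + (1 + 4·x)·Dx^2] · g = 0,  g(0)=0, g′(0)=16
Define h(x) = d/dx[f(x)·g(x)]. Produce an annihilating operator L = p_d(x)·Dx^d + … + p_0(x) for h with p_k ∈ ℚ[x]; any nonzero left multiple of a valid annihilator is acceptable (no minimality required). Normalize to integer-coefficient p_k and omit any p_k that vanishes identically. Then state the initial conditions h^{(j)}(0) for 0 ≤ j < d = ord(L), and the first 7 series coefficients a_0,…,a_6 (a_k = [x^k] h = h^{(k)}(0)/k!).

L = (36 + 144·x + 288·x^2) + (-1 + 24·x + 168·x^2 + 224·x^3)·Dx + (-1 - 7·x - 6·x^2 + 32·x^3 + 32·x^4)·Dx^2  (order 2).
h: a_k = -32, 64, -608, 4480/3, -8352, 136128/5, -613472/5, …
ICs: h(0) = -32, h′(0) = 64.

f: a_k = -2, -2, -6, -10, -22, -42, -86, …
g: a_k = 0, 16, -32, 256/3, -256, 4096/5, -8192/3, …
L₀ := L_f ⊗_s L_g (sym. prod.), ord ≤ 2.
h₀' ⇒ L via d/dx closure of L₀.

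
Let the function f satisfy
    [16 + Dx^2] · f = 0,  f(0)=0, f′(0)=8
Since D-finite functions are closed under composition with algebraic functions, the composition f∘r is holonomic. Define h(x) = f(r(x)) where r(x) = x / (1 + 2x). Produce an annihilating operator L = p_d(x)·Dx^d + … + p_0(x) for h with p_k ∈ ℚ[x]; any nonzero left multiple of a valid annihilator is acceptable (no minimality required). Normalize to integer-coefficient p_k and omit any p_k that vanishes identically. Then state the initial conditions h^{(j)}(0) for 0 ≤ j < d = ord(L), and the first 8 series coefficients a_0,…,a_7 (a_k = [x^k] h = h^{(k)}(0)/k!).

L = 16 + (4 + 24·x + 48·x^2 + 32·x^3)·Dx + (1 + 8·x + 24·x^2 + 32·x^3 + 16·x^4)·Dx^2  (order 2).
h: a_k = 0, 8, -16, 32/3, 64, -5504/15, 1280, -1131008/315, …
ICs: h(0) = 0, h′(0) = 8.

f: a_k = 0, 8, 0, -64/3, 0, 256/15, 0, -2048/315, …
Change of var in L_f (x↦r) gives L₀.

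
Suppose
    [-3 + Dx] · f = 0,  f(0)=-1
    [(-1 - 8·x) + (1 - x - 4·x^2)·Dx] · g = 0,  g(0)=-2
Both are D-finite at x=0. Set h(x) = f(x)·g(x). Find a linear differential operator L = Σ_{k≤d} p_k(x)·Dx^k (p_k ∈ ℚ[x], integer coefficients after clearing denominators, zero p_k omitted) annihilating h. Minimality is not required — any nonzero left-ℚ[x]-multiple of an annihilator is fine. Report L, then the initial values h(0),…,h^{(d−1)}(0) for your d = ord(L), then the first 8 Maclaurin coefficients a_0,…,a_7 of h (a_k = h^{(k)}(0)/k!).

L = (4 + 5·x - 12·x^2) + (-1 + x + 4·x^2)·Dx  (order 1).
h: a_k = 2, 8, 25, 66, 691/4, 2204/5, 45353/40, 81141/28, …
ICs: h(0) = 2.

f: a_k = -1, -3, -9/2, -9/2, -27/8, -81/40, -81/80, -243/560, …
g: a_k = -2, -2, -10, -18, -58, -130, -362, -882, …
f·g: L₀ = L_f ⊗_s L_g, ord ≤ 1·1.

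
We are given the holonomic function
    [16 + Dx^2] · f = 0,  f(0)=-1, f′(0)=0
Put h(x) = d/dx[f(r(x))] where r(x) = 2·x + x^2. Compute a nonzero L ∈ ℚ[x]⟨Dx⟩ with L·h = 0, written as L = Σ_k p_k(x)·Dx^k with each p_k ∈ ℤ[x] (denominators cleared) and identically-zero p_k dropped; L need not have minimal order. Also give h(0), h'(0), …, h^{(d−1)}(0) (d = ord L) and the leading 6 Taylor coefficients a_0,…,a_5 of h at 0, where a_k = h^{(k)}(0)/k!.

L = (67 + 256·x + 384·x^2 + 256·x^3 + 64·x^4) + (-3 - 3·x)·Dx + (1 + 2·x + x^2)·Dx^2  (order 2).
h: a_k = 0, 64, 96, -1952/3, -5120/3, 9728/15, …
ICs: h(0) = 0, h′(0) = 64.

f: a_k = -1, 0, 8, 0, -32/3, 0, …
f∘r: x↦r, Dx↦Dx/r' in L_f ⇒ L₀.
Differentiate: ansatz ord ≤ ord L₀ ⇒ L.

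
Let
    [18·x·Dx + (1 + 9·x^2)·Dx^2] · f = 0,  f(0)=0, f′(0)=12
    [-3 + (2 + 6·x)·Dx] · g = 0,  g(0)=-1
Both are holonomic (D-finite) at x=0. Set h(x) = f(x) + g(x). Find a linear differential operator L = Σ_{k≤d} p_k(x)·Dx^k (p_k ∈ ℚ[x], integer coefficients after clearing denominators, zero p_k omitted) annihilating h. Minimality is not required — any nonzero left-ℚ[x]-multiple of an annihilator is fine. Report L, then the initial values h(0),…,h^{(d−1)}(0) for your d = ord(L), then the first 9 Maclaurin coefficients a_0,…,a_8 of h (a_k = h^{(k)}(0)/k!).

L = (-36 - 270·x + 972·x^2 + 1458·x^3)·Dx + (-33 - 144·x + 270·x^2 + 3888·x^3 + 5103·x^4)·Dx^2 + (-2 + 18·x + 108·x^2 + 324·x^3 + 1134·x^4 + 1458·x^5)·Dx^3  (order 3).
h: a_k = -1, 21/2, 9/8, -603/16, 405/128, 240327/1280, 15309/1024, -18421101/14336, 2814669/32768, …
ICs: h(0) = -1, h′(0) = 21/2, h′′(0) = 9/4.

f: a_k = 0, 12, 0, -36, 0, 972/5, 0, -8748/7, 0, …
g: a_k = -1, -3/2, 9/8, -27/16, 405/128, -1701/256, 15309/1024, -72171/2048, 2814669/32768, …
h₀=f+g: left-lcm gives L₀, ord ≤ 3.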